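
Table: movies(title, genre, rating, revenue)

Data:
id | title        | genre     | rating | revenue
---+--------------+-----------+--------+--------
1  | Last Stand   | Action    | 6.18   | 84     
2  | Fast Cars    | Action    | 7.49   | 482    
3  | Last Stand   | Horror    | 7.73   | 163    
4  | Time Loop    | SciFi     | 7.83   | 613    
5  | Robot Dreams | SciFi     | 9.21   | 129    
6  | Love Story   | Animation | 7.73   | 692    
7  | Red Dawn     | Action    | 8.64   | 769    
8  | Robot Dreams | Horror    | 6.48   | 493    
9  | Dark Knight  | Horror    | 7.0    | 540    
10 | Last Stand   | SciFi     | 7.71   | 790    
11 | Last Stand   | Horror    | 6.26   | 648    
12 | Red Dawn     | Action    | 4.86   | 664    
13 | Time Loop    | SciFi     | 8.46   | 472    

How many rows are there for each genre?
SELECT genre, COUNT(*) as count
FROM movies
GROUP BY genre

Result:
  Action: 4
  Animation: 1
  Horror: 4
  SciFi: 4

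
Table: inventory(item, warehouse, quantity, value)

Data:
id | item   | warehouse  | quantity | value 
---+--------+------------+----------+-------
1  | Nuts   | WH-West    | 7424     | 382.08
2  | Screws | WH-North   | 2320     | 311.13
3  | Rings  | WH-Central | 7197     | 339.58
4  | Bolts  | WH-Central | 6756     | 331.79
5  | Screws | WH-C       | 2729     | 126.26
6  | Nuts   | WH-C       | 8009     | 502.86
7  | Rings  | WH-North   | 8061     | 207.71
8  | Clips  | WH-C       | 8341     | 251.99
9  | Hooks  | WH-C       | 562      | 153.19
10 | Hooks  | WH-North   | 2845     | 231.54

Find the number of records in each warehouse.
SELECT warehouse, COUNT(*) as count
FROM inventory
GROUP BY warehouse

Result:
  WH-C: 4
  WH-Central: 2
  WH-North: 3
  WH-West: 1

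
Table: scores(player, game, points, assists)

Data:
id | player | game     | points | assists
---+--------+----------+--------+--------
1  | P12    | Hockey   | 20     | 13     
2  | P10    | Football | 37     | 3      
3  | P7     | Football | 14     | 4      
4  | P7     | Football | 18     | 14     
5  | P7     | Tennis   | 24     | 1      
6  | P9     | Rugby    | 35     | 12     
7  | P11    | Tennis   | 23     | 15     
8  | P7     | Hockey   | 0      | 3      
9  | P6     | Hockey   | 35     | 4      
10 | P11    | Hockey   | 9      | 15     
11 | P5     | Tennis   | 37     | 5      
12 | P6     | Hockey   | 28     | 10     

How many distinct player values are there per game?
SELECT game, COUNT(DISTINCT player)
FROM scores
GROUP BY game

Result:
  Football: 2 distinct
  Hockey: 4 distinct
  Rugby: 1 distinct
  Tennis: 3 distinct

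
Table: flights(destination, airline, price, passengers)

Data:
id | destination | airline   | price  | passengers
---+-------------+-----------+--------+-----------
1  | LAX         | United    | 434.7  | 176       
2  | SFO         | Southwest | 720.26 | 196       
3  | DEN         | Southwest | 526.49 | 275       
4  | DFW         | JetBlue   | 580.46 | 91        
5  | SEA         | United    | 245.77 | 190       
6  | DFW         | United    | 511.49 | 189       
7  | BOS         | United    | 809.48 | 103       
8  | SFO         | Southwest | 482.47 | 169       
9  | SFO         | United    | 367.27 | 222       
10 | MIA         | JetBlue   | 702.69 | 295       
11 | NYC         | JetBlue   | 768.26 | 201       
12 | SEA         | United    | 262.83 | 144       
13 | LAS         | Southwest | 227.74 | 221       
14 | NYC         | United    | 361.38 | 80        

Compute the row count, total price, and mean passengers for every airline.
SELECT airline,
       COUNT(*) as cnt,
       SUM(price) as total_price,
       AVG(passengers) as avg_passengers
FROM flights
GROUP BY airline

Result:
  JetBlue: 3 records, 2051.41 total price, 195.67 avg passengers
  Southwest: 4 records, 1956.96 total price, 215.25 avg passengers
  United: 7 records, 2992.92 total price, 157.71 avg passengers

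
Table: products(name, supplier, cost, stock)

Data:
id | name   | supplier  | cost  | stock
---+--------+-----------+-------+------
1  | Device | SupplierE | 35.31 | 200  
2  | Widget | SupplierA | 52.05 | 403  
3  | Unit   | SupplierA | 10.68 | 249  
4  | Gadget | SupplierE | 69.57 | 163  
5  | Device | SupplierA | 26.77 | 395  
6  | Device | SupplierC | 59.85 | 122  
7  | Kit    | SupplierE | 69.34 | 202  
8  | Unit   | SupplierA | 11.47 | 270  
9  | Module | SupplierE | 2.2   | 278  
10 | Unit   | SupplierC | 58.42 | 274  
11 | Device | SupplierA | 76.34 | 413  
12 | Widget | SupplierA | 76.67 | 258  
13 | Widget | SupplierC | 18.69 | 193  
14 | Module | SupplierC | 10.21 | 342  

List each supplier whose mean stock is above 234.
SELECT supplier, AVG(stock)
FROM products
GROUP BY supplier
HAVING AVG(stock) > 234

Result:
  SupplierA: avg=331.33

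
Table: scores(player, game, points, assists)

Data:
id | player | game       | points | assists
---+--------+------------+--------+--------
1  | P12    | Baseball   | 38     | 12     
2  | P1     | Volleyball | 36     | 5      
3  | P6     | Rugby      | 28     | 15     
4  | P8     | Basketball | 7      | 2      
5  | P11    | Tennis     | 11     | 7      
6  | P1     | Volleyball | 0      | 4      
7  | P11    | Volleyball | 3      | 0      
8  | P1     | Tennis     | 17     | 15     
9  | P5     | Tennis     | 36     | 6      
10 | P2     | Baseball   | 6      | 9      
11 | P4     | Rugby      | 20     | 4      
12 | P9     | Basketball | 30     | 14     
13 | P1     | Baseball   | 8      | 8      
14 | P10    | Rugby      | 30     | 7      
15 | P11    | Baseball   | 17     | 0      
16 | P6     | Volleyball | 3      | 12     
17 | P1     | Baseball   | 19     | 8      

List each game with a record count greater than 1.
SELECT game, COUNT(*) as cnt
FROM scores
GROUP BY game
HAVING COUNT(*) > 1

Result:
  Baseball: 5
  Basketball: 2
  Rugby: 3
  Tennis: 3
  Volleyball: 4

Note: HAVING filters groups after aggregation, WHERE filters rows before.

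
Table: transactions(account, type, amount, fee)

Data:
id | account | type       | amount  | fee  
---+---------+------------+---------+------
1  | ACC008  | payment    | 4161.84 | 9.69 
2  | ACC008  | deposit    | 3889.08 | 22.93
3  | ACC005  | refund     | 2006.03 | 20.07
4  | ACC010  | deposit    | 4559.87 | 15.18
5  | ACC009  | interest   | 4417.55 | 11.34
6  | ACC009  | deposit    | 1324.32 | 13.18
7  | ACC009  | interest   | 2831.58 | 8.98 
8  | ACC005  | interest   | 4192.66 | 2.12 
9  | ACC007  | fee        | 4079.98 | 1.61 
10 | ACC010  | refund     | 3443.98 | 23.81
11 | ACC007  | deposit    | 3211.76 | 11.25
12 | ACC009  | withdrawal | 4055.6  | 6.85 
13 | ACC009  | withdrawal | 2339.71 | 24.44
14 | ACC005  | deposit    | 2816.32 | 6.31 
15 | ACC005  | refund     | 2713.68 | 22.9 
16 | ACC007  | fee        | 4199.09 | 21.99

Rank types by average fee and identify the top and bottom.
SELECT type, AVG(fee)
FROM transactions
GROUP BY type
ORDER BY AVG(fee)

All groups:
  interest: 7.48
  payment: 9.69
  fee: 11.80
  deposit: 13.77
  withdrawal: 15.65
  refund: 22.26

Highest: refund (22.26)
Lowest: interest (7.48)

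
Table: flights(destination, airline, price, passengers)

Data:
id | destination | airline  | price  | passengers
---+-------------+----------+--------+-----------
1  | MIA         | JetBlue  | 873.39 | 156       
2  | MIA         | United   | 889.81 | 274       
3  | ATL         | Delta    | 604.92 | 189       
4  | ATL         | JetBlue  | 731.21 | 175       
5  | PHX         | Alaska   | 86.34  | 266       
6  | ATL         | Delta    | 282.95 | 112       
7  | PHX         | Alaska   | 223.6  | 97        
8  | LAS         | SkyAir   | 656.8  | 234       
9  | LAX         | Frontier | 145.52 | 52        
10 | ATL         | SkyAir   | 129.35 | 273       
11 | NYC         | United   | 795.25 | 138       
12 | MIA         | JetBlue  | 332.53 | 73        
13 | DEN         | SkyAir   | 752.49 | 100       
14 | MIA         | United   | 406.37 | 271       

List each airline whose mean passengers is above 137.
SELECT airline, AVG(passengers)
FROM flights
GROUP BY airline
HAVING AVG(passengers) > 137

Result:
  Alaska: avg=181.50
  Delta: avg=150.50
  SkyAir: avg=202.33
  United: avg=227.67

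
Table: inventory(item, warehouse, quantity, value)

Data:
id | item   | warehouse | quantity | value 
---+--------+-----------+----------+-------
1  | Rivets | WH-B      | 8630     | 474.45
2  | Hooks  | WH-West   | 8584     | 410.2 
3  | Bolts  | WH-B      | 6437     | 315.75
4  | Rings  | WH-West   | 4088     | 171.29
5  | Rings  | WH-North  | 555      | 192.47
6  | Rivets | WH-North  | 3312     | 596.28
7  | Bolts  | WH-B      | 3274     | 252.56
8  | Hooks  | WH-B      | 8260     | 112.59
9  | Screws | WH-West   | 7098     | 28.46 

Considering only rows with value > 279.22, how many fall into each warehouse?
SELECT warehouse, COUNT(*)
FROM inventory
WHERE value > 279.22
GROUP BY warehouse

Note: WHERE filters rows before grouping.

Result:
  WH-B: 2
  WH-North: 1
  WH-West: 1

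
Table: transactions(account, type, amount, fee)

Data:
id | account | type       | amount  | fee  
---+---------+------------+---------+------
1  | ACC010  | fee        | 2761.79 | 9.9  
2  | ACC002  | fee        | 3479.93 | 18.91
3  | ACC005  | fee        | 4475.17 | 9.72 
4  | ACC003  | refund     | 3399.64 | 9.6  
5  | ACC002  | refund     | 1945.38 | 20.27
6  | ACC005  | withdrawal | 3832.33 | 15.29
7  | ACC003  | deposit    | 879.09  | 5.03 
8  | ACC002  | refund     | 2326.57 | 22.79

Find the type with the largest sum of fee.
SELECT type, SUM(fee) as val
FROM transactions
GROUP BY type
ORDER BY val DESC
LIMIT 1

Result: refund with sum(fee) = 52.66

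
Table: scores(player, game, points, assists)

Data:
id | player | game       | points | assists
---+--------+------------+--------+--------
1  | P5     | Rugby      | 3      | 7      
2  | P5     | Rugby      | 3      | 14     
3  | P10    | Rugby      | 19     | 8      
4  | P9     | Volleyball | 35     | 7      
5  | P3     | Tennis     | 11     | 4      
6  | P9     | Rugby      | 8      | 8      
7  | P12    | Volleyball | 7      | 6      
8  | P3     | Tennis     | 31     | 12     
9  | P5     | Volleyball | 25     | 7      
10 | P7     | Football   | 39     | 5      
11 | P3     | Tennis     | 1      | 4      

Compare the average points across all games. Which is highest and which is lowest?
SELECT game, AVG(points)
FROM scores
GROUP BY game
ORDER BY AVG(points)

All groups:
  Rugby: 8.25
  Tennis: 14.33
  Volleyball: 22.33
  Football: 39.00

Highest: Football (39.00)
Lowest: Rugby (8.25)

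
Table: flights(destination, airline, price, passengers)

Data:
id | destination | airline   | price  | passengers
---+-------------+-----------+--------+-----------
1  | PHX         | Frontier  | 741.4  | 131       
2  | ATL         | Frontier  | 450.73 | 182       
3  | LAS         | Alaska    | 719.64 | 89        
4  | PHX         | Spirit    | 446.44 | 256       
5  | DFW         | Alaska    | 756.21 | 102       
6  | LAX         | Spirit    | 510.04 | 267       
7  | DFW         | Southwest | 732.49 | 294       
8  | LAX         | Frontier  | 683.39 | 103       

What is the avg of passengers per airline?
SELECT airline, AVG(passengers) as result
FROM flights
GROUP BY airline

Result:
  Alaska: 95.50
  Frontier: 138.67
  Southwest: 294.00
  Spirit: 261.50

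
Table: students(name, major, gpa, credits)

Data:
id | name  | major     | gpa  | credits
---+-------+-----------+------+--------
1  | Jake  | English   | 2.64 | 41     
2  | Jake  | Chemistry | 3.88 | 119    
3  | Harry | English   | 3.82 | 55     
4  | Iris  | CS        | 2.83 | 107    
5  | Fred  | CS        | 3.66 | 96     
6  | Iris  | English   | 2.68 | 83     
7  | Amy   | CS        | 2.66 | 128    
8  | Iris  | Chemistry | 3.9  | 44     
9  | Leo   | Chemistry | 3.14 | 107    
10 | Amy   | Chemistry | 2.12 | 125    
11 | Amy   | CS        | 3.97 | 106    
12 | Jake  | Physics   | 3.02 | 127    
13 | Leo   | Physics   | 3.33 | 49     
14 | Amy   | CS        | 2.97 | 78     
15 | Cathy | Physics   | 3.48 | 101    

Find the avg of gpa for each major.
SELECT major, AVG(gpa) as result
FROM students
GROUP BY major

Result:
  CS: 3.22
  Chemistry: 3.26
  English: 3.05
  Physics: 3.28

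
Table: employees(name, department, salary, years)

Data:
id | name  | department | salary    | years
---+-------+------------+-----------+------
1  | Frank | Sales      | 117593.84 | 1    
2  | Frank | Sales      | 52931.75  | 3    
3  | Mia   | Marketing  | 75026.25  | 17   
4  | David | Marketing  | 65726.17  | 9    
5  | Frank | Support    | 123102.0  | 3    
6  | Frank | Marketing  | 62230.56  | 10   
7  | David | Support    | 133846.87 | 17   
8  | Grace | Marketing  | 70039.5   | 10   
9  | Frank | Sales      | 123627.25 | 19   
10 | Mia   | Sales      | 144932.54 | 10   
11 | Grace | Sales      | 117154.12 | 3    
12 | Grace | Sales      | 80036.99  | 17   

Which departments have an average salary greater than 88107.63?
SELECT department, AVG(salary)
FROM employees
GROUP BY department
HAVING AVG(salary) > 88107.63

Result:
  Sales: avg=106046.08
  Support: avg=128474.44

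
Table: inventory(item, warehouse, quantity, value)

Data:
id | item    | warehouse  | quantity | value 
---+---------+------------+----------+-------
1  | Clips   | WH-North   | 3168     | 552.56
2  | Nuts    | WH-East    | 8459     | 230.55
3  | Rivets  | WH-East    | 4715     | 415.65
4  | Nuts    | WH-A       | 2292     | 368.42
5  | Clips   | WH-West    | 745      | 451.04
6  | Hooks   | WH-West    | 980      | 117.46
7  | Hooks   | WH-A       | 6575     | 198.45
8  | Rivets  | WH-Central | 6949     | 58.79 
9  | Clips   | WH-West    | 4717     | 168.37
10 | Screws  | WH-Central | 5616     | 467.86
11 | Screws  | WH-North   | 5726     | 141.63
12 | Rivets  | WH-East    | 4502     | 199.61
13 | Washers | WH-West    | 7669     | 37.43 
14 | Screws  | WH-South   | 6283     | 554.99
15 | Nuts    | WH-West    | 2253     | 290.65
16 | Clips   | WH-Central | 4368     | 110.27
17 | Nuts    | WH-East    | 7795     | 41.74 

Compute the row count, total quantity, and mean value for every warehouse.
SELECT warehouse,
       COUNT(*) as cnt,
       SUM(quantity) as total_quantity,
       AVG(value) as avg_value
FROM inventory
GROUP BY warehouse

Result:
  WH-A: 2 records, 8867 total quantity, 283.44 avg value
  WH-Central: 3 records, 16933 total quantity, 212.31 avg value
  WH-East: 4 records, 25471 total quantity, 221.89 avg value
  WH-North: 2 records, 8894 total quantity, 347.10 avg value
  WH-South: 1 records, 6283 total quantity, 554.99 avg value
  WH-West: 5 records, 16364 total quantity, 212.99 avg value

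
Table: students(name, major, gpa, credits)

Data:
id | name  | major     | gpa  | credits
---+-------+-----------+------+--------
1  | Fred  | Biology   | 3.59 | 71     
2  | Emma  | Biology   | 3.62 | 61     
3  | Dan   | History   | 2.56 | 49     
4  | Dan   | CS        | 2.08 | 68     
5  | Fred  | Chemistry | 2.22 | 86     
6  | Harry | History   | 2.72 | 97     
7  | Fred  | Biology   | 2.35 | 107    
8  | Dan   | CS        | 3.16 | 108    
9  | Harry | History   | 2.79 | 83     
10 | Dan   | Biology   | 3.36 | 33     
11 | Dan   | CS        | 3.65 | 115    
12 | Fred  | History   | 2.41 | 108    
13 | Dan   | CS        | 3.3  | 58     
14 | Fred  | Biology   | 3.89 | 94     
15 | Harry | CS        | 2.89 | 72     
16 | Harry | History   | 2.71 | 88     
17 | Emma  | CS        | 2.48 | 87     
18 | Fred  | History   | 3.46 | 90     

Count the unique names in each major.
SELECT major, COUNT(DISTINCT name)
FROM students
GROUP BY major

Result:
  Biology: 3 distinct
  CS: 3 distinct
  Chemistry: 1 distinct
  History: 3 distinct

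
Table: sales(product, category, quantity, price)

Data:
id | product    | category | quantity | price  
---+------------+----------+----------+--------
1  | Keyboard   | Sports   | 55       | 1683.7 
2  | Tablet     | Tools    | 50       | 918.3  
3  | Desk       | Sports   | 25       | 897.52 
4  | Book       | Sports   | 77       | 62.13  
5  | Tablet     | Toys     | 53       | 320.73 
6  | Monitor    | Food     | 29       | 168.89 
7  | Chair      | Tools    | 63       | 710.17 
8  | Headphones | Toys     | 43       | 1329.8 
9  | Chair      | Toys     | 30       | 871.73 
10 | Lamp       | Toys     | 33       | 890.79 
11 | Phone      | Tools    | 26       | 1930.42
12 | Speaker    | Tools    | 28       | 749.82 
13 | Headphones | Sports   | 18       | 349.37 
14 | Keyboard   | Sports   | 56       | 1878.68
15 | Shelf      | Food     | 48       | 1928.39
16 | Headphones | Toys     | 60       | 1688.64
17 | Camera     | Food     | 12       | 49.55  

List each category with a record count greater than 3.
SELECT category, COUNT(*) as cnt
FROM sales
GROUP BY category
HAVING COUNT(*) > 3

Result:
  Sports: 5
  Tools: 4
  Toys: 5

Note: HAVING filters groups after aggregation, WHERE filters rows before.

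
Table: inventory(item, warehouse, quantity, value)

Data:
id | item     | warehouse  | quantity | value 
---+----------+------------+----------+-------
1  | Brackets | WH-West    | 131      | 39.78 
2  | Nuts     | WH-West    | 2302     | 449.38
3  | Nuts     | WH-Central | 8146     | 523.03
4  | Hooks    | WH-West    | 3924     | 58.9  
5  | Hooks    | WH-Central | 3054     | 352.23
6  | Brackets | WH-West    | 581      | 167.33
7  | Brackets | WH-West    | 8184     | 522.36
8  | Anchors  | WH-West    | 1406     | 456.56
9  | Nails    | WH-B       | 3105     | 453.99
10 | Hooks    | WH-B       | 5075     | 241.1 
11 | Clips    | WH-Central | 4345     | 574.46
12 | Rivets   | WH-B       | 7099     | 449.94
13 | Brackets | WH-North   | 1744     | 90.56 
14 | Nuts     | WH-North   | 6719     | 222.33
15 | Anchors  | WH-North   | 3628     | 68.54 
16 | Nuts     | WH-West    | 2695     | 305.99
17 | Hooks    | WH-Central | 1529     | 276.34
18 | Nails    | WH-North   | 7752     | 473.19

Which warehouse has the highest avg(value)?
SELECT warehouse, AVG(value) as val
FROM inventory
GROUP BY warehouse
ORDER BY val DESC
LIMIT 1

Result: WH-Central with avg(value) = 431.52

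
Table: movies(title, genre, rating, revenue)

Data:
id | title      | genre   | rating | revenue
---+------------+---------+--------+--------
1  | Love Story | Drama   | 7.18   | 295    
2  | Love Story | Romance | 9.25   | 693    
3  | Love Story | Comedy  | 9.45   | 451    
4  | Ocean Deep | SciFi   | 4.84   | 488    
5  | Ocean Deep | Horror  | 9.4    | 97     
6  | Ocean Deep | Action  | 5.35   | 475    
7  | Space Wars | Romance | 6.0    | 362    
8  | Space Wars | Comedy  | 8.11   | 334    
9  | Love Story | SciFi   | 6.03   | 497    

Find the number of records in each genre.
SELECT genre, COUNT(*) as count
FROM movies
GROUP BY genre

Result:
  Action: 1
  Comedy: 2
  Drama: 1
  Horror: 1
  Romance: 2
  SciFi: 2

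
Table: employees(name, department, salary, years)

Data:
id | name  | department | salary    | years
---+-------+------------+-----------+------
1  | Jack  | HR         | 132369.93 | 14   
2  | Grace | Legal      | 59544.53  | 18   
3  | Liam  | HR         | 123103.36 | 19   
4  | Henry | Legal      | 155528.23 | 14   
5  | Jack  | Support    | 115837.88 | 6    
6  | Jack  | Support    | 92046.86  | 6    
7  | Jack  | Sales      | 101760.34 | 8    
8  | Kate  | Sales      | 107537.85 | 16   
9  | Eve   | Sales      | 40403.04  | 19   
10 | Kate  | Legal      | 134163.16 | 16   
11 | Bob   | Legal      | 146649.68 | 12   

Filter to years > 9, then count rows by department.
SELECT department, COUNT(*)
FROM employees
WHERE years > 9
GROUP BY department

Note: WHERE filters rows before grouping.

Result:
  HR: 2
  Legal: 4
  Sales: 2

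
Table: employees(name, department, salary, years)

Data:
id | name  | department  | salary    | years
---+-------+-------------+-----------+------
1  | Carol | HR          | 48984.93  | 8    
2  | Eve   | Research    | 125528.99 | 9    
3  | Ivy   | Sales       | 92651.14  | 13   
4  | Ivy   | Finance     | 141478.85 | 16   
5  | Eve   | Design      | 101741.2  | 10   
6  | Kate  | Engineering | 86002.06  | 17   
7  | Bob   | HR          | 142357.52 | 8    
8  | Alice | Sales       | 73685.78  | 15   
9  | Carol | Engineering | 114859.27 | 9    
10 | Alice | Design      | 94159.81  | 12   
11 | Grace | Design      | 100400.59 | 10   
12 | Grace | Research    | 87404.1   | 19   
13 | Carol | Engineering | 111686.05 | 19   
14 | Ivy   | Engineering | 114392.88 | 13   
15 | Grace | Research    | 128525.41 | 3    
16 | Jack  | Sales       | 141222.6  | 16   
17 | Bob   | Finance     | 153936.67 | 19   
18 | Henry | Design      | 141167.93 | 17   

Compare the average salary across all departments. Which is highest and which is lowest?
SELECT department, AVG(salary)
FROM employees
GROUP BY department
ORDER BY AVG(salary)

All groups:
  HR: 95671.23
  Sales: 102519.84
  Engineering: 106735.07
  Design: 109367.38
  Research: 113819.50
  Finance: 147707.76

Highest: Finance (147707.76)
Lowest: HR (95671.23)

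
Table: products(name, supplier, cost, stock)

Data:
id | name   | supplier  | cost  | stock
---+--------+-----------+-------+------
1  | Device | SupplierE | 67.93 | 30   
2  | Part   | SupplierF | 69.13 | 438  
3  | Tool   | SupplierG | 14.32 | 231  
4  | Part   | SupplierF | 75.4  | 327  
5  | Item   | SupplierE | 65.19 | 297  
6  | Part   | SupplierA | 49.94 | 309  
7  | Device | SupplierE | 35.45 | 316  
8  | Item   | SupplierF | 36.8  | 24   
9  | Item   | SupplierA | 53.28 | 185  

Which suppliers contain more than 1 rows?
SELECT supplier, COUNT(*) as cnt
FROM products
GROUP BY supplier
HAVING COUNT(*) > 1

Result:
  SupplierA: 2
  SupplierE: 3
  SupplierF: 3

Note: HAVING filters groups after aggregation, WHERE filters rows before.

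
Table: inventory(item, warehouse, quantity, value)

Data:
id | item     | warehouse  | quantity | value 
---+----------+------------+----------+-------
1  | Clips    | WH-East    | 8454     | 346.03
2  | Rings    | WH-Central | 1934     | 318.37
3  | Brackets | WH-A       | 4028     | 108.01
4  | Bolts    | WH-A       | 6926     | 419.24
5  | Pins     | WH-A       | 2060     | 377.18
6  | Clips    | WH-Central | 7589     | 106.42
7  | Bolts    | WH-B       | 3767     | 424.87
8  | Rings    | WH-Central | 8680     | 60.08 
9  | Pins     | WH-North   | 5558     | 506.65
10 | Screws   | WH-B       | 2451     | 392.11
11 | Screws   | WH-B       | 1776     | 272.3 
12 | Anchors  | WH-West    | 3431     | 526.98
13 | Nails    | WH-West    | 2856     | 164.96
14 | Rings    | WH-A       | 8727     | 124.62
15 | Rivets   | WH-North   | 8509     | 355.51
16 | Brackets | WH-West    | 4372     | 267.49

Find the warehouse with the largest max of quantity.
SELECT warehouse, MAX(quantity) as val
FROM inventory
GROUP BY warehouse
ORDER BY val DESC
LIMIT 1

Result: WH-A with max(quantity) = 8727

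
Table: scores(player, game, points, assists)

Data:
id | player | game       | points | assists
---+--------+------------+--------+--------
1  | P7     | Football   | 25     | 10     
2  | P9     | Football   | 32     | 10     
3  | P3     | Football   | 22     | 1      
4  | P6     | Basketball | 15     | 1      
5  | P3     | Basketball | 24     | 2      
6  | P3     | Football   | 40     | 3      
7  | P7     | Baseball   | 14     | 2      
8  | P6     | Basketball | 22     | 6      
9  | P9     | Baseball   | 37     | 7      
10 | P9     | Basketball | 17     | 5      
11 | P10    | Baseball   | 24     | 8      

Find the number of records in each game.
SELECT game, COUNT(*) as count
FROM scores
GROUP BY game

Result:
  Baseball: 3
  Basketball: 4
  Football: 4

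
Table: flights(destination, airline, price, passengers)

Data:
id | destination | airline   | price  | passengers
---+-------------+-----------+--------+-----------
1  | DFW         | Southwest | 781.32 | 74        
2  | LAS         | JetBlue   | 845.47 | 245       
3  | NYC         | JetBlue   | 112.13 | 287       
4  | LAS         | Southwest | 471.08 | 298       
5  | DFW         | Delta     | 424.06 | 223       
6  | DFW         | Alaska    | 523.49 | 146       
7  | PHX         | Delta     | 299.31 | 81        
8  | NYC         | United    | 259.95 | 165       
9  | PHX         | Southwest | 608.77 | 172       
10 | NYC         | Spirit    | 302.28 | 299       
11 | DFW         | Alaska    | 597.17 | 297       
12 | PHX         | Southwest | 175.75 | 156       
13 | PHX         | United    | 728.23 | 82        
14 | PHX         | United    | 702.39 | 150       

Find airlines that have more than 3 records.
SELECT airline, COUNT(*) as cnt
FROM flights
GROUP BY airline
HAVING COUNT(*) > 3

Result:
  Southwest: 4

Note: HAVING filters groups after aggregation, WHERE filters rows before.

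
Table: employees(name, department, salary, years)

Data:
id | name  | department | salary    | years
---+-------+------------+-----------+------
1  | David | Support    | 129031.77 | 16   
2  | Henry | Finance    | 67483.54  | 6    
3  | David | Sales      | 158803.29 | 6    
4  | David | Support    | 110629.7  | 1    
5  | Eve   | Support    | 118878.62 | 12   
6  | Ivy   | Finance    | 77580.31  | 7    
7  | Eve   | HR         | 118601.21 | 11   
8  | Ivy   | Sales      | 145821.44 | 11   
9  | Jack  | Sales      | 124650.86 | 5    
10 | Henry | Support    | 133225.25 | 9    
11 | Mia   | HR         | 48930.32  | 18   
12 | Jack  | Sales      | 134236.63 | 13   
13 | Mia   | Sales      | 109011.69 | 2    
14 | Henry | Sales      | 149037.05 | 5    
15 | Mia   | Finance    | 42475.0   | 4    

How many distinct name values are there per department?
SELECT department, COUNT(DISTINCT name)
FROM employees
GROUP BY department

Result:
  Finance: 3 distinct
  HR: 2 distinct
  Sales: 5 distinct
  Support: 3 distinct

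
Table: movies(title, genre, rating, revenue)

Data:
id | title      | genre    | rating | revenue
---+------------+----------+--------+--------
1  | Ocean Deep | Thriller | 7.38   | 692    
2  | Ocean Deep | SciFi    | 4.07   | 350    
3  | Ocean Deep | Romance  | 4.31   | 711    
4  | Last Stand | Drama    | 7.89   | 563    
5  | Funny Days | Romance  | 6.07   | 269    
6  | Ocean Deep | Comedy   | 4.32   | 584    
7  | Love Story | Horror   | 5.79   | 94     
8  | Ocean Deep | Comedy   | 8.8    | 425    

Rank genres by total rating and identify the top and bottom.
SELECT genre, SUM(rating)
FROM movies
GROUP BY genre
ORDER BY SUM(rating)

All groups:
  SciFi: 4.07
  Horror: 5.79
  Thriller: 7.38
  Drama: 7.89
  Romance: 10.38
  Comedy: 13.12

Highest: Comedy (13.12)
Lowest: SciFi (4.07)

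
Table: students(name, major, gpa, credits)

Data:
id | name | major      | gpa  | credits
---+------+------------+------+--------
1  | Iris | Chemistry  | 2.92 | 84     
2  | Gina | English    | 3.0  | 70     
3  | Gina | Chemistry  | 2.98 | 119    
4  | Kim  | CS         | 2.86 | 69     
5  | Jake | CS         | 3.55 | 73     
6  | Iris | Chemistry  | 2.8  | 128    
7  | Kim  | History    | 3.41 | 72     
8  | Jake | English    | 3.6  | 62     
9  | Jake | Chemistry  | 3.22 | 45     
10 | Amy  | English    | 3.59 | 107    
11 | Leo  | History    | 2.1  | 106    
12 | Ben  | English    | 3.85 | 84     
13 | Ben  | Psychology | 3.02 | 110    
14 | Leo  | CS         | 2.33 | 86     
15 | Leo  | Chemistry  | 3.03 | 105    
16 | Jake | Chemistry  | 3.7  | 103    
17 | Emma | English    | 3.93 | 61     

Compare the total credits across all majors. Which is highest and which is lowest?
SELECT major, SUM(credits)
FROM students
GROUP BY major
ORDER BY SUM(credits)

All groups:
  Psychology: 110
  History: 178
  CS: 228
  English: 384
  Chemistry: 584

Highest: Chemistry (584)
Lowest: Psychology (110)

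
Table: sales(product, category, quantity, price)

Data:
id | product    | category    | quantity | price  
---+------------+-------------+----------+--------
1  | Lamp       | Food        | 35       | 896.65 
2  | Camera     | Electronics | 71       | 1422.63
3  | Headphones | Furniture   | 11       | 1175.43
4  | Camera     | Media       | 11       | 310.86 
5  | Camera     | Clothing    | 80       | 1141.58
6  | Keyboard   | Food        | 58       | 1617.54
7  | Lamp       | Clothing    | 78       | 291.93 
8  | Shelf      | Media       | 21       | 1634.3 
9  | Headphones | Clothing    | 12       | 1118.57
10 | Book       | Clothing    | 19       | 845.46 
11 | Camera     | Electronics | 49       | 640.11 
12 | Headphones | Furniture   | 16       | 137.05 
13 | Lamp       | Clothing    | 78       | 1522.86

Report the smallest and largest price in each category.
SELECT category, MIN(price), MAX(price)
FROM sales
GROUP BY category

Result:
  Clothing: min=291.93, max=1522.86
  Electronics: min=640.11, max=1422.63
  Food: min=896.65, max=1617.54
  Furniture: min=137.05, max=1175.43
  Media: min=310.86, max=1634.30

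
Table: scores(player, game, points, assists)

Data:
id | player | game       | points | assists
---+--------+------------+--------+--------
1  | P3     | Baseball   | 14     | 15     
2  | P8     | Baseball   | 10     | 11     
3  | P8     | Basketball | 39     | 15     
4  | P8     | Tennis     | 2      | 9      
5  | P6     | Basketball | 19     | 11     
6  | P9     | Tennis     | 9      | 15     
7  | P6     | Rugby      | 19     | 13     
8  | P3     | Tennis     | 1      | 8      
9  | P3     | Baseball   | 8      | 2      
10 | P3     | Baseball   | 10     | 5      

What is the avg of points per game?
SELECT game, AVG(points) as result
FROM scores
GROUP BY game

Result:
  Baseball: 10.50
  Basketball: 29.00
  Rugby: 19.00
  Tennis: 4.00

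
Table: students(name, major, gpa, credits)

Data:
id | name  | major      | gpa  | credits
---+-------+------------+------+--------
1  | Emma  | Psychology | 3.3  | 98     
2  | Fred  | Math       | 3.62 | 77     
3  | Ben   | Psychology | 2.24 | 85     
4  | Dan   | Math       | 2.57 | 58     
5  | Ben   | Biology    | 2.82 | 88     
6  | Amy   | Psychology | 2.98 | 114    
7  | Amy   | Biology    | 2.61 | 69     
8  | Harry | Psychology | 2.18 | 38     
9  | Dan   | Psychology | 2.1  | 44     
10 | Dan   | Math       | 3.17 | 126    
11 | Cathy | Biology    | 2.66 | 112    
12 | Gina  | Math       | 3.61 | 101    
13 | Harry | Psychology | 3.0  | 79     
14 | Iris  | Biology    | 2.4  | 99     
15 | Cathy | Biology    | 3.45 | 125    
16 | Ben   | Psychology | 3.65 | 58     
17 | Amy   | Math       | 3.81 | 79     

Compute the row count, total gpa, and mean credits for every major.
SELECT major,
       COUNT(*) as cnt,
       SUM(gpa) as total_gpa,
       AVG(credits) as avg_credits
FROM students
GROUP BY major

Result:
  Biology: 5 records, 13.94 total gpa, 98.60 avg credits
  Math: 5 records, 16.78 total gpa, 88.20 avg credits
  Psychology: 7 records, 19.45 total gpa, 73.71 avg credits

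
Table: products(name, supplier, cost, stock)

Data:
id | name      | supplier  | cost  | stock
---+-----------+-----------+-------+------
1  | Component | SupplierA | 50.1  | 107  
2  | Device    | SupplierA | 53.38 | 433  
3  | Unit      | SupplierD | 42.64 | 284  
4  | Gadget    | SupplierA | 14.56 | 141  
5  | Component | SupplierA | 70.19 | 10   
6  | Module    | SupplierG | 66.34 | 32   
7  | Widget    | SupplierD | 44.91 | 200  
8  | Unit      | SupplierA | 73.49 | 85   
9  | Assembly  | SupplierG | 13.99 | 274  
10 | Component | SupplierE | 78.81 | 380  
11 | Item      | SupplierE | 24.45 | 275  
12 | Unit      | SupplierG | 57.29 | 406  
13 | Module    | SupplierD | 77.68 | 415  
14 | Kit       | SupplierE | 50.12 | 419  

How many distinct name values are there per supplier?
SELECT supplier, COUNT(DISTINCT name)
FROM products
GROUP BY supplier

Result:
  SupplierA: 4 distinct
  SupplierD: 3 distinct
  SupplierE: 3 distinct
  SupplierG: 3 distinct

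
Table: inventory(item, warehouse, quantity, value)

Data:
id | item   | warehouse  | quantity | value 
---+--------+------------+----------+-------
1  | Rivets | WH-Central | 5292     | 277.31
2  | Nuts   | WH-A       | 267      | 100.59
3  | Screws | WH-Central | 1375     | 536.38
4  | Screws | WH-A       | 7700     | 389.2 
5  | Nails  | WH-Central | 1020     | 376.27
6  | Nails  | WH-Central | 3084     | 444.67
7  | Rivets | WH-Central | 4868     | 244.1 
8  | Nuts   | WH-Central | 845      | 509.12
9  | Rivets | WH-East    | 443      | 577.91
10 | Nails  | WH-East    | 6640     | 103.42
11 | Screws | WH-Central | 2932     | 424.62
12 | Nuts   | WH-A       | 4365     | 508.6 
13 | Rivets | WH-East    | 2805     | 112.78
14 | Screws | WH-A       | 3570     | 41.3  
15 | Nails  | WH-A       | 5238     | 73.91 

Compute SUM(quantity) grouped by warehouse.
SELECT warehouse, SUM(quantity) as result
FROM inventory
GROUP BY warehouse

Result:
  WH-A: 21140
  WH-Central: 19416
  WH-East: 9888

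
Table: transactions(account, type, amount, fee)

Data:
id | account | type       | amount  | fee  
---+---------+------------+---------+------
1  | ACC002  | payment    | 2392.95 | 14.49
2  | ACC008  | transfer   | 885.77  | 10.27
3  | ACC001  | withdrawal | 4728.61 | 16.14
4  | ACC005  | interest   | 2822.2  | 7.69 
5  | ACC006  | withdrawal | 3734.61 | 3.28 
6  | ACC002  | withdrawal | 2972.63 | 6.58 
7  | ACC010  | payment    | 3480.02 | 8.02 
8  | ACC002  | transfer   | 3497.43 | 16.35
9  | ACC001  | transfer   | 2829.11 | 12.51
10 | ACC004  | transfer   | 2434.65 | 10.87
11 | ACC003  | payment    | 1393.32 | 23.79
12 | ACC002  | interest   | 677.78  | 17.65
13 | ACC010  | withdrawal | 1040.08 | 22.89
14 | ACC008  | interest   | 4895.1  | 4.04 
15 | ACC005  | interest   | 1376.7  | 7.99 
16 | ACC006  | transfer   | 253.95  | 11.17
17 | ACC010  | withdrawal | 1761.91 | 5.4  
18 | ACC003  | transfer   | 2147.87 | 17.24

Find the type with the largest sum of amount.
SELECT type, SUM(amount) as val
FROM transactions
GROUP BY type
ORDER BY val DESC
LIMIT 1

Result: withdrawal with sum(amount) = 14237.84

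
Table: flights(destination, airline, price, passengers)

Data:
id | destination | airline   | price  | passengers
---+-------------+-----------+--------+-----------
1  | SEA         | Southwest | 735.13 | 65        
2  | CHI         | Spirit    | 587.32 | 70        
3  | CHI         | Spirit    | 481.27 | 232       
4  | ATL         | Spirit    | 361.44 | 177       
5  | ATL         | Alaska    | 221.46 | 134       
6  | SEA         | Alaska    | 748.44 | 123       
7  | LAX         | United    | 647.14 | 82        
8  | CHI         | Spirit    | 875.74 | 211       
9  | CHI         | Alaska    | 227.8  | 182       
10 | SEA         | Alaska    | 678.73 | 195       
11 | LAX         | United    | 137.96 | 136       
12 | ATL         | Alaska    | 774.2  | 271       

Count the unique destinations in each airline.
SELECT airline, COUNT(DISTINCT destination)
FROM flights
GROUP BY airline

Result:
  Alaska: 3 distinct
  Southwest: 1 distinct
  Spirit: 2 distinct
  United: 1 distinct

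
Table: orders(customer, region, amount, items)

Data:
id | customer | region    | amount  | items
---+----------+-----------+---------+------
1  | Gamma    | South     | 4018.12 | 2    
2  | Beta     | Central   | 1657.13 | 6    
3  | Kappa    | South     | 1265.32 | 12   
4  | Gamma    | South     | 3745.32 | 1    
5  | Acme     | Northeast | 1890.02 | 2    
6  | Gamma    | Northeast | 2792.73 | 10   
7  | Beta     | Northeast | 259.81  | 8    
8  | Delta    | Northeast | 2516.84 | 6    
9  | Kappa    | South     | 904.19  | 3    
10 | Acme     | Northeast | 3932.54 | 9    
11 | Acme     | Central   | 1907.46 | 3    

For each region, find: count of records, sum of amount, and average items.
SELECT region,
       COUNT(*) as cnt,
       SUM(amount) as total_amount,
       AVG(items) as avg_items
FROM orders
GROUP BY region

Result:
  Central: 2 records, 3564.59 total amount, 4.50 avg items
  Northeast: 5 records, 11391.94 total amount, 7.00 avg items
  South: 4 records, 9932.95 total amount, 4.50 avg items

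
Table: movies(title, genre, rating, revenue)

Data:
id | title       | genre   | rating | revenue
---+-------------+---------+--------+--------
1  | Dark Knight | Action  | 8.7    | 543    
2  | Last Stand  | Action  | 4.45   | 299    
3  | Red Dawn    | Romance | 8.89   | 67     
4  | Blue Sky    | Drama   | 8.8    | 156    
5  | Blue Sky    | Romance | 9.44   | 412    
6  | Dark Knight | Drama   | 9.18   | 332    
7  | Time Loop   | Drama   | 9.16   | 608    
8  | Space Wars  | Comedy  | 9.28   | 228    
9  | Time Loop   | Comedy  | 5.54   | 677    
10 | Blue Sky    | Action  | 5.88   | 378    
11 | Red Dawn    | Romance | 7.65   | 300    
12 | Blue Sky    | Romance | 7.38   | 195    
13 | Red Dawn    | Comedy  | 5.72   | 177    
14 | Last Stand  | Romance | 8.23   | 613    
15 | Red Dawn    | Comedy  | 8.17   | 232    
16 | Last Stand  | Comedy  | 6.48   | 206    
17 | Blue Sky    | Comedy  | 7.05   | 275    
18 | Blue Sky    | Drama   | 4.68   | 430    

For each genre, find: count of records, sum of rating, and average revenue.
SELECT genre,
       COUNT(*) as cnt,
       SUM(rating) as total_rating,
       AVG(revenue) as avg_revenue
FROM movies
GROUP BY genre

Result:
  Action: 3 records, 19.03 total rating, 406.67 avg revenue
  Comedy: 6 records, 42.24 total rating, 299.17 avg revenue
  Drama: 4 records, 31.82 total rating, 381.50 avg revenue
  Romance: 5 records, 41.59 total rating, 317.40 avg revenue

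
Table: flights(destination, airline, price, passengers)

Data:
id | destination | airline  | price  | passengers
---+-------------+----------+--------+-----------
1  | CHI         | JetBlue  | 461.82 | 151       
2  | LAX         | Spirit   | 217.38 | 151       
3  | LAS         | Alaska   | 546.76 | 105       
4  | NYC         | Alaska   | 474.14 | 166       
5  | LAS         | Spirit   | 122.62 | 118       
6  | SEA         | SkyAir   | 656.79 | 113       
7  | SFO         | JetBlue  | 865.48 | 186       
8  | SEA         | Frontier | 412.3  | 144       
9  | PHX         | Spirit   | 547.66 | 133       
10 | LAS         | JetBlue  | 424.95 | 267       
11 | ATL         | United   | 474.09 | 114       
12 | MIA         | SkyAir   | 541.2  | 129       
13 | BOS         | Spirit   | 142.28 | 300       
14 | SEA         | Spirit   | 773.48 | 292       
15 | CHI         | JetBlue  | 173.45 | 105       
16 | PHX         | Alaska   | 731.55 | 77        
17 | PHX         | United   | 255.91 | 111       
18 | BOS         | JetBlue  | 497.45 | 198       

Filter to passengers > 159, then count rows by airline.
SELECT airline, COUNT(*)
FROM flights
WHERE passengers > 159
GROUP BY airline

Note: WHERE filters rows before grouping.

Result:
  Alaska: 1
  JetBlue: 3
  Spirit: 2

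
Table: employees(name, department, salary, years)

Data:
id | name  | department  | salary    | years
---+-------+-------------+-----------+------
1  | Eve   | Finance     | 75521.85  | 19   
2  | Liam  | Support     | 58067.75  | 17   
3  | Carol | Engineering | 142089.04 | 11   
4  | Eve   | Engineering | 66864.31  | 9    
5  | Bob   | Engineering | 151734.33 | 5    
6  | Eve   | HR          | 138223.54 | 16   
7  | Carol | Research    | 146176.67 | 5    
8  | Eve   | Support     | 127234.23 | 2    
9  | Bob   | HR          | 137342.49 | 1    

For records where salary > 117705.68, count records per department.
SELECT department, COUNT(*)
FROM employees
WHERE salary > 117705.68
GROUP BY department

Note: WHERE filters rows before grouping.

Result:
  Engineering: 2
  HR: 2
  Research: 1
  Support: 1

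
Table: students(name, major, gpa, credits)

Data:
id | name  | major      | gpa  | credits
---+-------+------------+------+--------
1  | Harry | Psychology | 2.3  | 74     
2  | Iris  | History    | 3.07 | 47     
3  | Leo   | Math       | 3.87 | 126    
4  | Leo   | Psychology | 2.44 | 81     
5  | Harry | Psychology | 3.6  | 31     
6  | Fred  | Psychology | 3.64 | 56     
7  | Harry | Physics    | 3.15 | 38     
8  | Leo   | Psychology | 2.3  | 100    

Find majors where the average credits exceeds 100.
SELECT major, AVG(credits)
FROM students
GROUP BY major
HAVING AVG(credits) > 100

Result:
  Math: avg=126.00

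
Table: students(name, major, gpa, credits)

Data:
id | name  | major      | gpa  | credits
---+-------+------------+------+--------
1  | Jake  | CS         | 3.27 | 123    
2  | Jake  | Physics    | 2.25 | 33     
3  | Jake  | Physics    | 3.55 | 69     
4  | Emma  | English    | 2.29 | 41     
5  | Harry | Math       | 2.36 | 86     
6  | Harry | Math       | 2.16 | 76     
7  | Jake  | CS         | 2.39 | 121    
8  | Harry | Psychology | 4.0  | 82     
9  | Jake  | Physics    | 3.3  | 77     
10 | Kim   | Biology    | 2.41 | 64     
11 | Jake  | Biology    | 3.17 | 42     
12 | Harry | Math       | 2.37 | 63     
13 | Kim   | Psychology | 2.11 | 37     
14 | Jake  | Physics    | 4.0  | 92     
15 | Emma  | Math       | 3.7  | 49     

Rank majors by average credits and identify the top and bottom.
SELECT major, AVG(credits)
FROM students
GROUP BY major
ORDER BY AVG(credits)

All groups:
  English: 41.00
  Biology: 53.00
  Psychology: 59.50
  Physics: 67.75
  Math: 68.50
  CS: 122.00

Highest: CS (122.00)
Lowest: English (41.00)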